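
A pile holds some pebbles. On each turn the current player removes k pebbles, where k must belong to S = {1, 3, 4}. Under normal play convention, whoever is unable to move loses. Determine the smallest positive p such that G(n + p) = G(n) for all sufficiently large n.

7

G(0) = 0
G(1) = mex{0} = 1
G(2) = mex{1} = 0
G(3) = mex{0,0} = 1
G(4) = mex{1,1,0} = 2
G(5) = mex{2,0,1} = 3
G(6) = mex{3,1,0} = 2
G(7) = mex{2,2,1} = 0
G(8) = mex{0,3,2} = 1
G(9) = mex{1,2,3} = 0
G(10) = mex{0,0,2} = 1
G(11) = mex{1,1,0} = 2
G(12) = mex{2,0,1} = 3
G(13) = mex{3,1,0} = 2
G(14) = mex{2,2,1} = 0
G(15) = mex{0,3,2} = 1
G(n+7) = G(n) holds for n = 0,…,3 (a full window of length max(S) = 4), so the sequence is purely periodic with period 7.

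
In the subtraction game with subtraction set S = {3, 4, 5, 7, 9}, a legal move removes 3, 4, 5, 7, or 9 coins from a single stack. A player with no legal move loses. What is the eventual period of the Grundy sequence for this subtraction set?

G(0) = 0
G(1) = mex{} = 0
G(2) = mex{} = 0
G(3) = mex{0} = 1
G(4) = mex{0,0} = 1
G(5) = mex{0,0,0} = 1
G(6) = mex{1,0,0} = 2
G(7) = mex{1,1,0,0} = 2
G(8) = mex{1,1,1,0} = 2
G(9) = mex{2,1,1,0,0} = 3
G(10) = mex{2,2,1,1,0} = 3
G(11) = mex{2,2,2,1,0} = 3
G(12) = mex{3,2,2,1,1} = 0
G(13) = mex{3,3,2,2,1} = 0
G(14) = mex{3,3,3,2,1} = 0
G(15) = mex{0,3,3,2,2} = 1
G(16) = mex{0,0,3,3,2} = 1
G(17) = mex{0,0,0,3,2} = 1
G(18) = mex{1,0,0,3,3} = 2
G(19) = mex{1,1,0,0,3} = 2
G(20) = mex{1,1,1,0,3} = 2
G(21) = mex{2,1,1,0,0} = 3
G(22) = mex{2,2,1,1,0} = 3
G(23) = mex{2,2,2,1,0} = 3
G(24) = mex{3,2,2,1,1} = 0
G(25) = mex{3,3,2,2,1} = 0
G(n+12) = G(n) holds for n = 0,…,8 (a full window of length max(S) = 9), so the sequence is purely periodic with period 12.

12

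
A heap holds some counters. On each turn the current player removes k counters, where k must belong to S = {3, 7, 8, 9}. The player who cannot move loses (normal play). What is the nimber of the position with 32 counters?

0

n :  0  1  2  3  4  5  6  7  8  9 10 11 12 13 14 15 16 17 18 19 20 21 22 23 24 25 26 27 28 29 30 31 32
G :  0  0  0  1  1  1  0  2  2  1  3  3  0  2  4  1  0  0  0  1  1  1  0  2  2  1  3  3  0  2  4  1  0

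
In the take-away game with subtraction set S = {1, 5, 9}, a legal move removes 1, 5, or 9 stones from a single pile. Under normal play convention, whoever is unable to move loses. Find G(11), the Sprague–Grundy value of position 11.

n :  0  1  2  3  4  5  6  7  8  9 10 11
G :  0  1  0  1  0  1  0  1  0  1  0  1

1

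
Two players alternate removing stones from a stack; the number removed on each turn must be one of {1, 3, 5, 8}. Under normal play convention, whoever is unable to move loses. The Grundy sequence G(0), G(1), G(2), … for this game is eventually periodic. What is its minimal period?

G(0) = 0
G(1) = mex{0} = 1
G(2) = mex{1} = 0
G(3) = mex{0,0} = 1
G(4) = mex{1,1} = 0
G(5) = mex{0,0,0} = 1
G(6) = mex{1,1,1} = 0
G(7) = mex{0,0,0} = 1
G(8) = mex{1,1,1,0} = 2
G(9) = mex{2,0,0,1} = 3
G(10) = mex{3,1,1,0} = 2
G(11) = mex{2,2,0,1} = 3
G(12) = mex{3,3,1,0} = 2
G(13) = mex{2,2,2,1} = 0
G(14) = mex{0,3,3,0} = 1
G(15) = mex{1,2,2,1} = 0
G(16) = mex{0,0,3,2} = 1
G(17) = mex{1,1,2,3} = 0
G(18) = mex{0,0,0,2} = 1
G(19) = mex{1,1,1,3} = 0
G(20) = mex{0,0,0,2} = 1
G(21) = mex{1,1,1,0} = 2
G(22) = mex{2,0,0,1} = 3
G(23) = mex{3,1,1,0} = 2
G(24) = mex{2,2,0,1} = 3
G(25) = mex{3,3,1,0} = 2
G(26) = mex{2,2,2,1} = 0
G(27) = mex{0,3,3,0} = 1
G(n+13) = G(n) holds for n = 0,…,7 (a full window of length max(S) = 8), so the sequence is purely periodic with period 13.

13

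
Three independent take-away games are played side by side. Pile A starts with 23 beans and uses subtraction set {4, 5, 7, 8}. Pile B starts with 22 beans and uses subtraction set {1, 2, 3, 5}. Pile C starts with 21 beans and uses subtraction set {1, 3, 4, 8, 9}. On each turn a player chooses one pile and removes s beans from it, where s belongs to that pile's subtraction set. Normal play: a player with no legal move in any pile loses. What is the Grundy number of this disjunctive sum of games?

4

Pile A, S = {4, 5, 7, 8}:
n :  0  1  2  3  4  5  6  7  8  9 10 11 12 13 14 15 16 17 18 19 20 21 22 23
G :  0  0  0  0  1  1  1  1  2  2  2  2  0  0  0  0  1  1  1  1  2  2  2  2
G_A(23) = 2.
Pile B, S = {1, 2, 3, 5}:
G(0) = 0
G(1) = mex{0} = 1
G(2) = mex{1,0} = 2
G(3) = mex{2,1,0} = 3
G(4) = mex{3,2,1} = 0
G(5) = mex{0,3,2,0} = 1
G(6) = mex{1,0,3,1} = 2
G(7) = mex{2,1,0,2} = 3
G(8) = mex{3,2,1,3} = 0
G(9) = mex{0,3,2,0} = 1
G(10) = mex{1,0,3,1} = 2
G(11) = mex{2,1,0,2} = 3
G(12) = mex{3,2,1,3} = 0
G(13) = mex{0,3,2,0} = 1
G(14) = mex{1,0,3,1} = 2
G(15) = mex{2,1,0,2} = 3
G(16) = mex{3,2,1,3} = 0
G(17) = mex{0,3,2,0} = 1
G(18) = mex{1,0,3,1} = 2
G(19) = mex{2,1,0,2} = 3
G(20) = mex{3,2,1,3} = 0
G(21) = mex{0,3,2,0} = 1
G(22) = mex{1,0,3,1} = 2
G_B(22) = 2.
Pile C, S = {1, 3, 4, 8, 9}:
n :  0  1  2  3  4  5  6  7  8  9 10 11 12 13 14 15 16 17 18 19 20 21
G :  0  1  0  1  2  3  2  0  1  4  3  2  0  1  0  1  2  3  2  0  1  4
G_C(21) = 4.
Combined Grundy value = 2 ⊕ 2 ⊕ 4 = 4.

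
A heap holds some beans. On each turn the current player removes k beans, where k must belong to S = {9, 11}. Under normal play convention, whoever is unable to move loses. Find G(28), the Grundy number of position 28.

G(0) = 0
G(1) = mex{} = 0
G(2) = mex{} = 0
G(3) = mex{} = 0
G(4) = mex{} = 0
G(5) = mex{} = 0
G(6) = mex{} = 0
G(7) = mex{} = 0
G(8) = mex{} = 0
G(9) = mex{0} = 1
G(10) = mex{0} = 1
G(11) = mex{0,0} = 1
G(12) = mex{0,0} = 1
G(13) = mex{0,0} = 1
G(14) = mex{0,0} = 1
G(15) = mex{0,0} = 1
G(16) = mex{0,0} = 1
G(17) = mex{0,0} = 1
G(18) = mex{1,0} = 2
G(19) = mex{1,0} = 2
G(20) = mex{1,1} = 0
G(21) = mex{1,1} = 0
G(22) = mex{1,1} = 0
G(23) = mex{1,1} = 0
G(24) = mex{1,1} = 0
G(25) = mex{1,1} = 0
G(26) = mex{1,1} = 0
G(27) = mex{2,1} = 0
G(28) = mex{2,1} = 0

0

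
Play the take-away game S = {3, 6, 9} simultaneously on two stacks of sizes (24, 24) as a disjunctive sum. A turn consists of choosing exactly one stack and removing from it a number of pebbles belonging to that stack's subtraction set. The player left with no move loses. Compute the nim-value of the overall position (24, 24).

All stacks use S = {3, 6, 9}:
n :  0  1  2  3  4  5  6  7  8  9 10 11 12 13 14 15 16 17 18 19 20 21 22 23 24
G :  0  0  0  1  1  1  2  2  2  3  3  3  0  0  0  1  1  1  2  2  2  3  3  3  0
Stack A: G(24) = 0.
Stack B: G(24) = 0.
Combined Grundy value = 0 ⊕ 0 = 0.

0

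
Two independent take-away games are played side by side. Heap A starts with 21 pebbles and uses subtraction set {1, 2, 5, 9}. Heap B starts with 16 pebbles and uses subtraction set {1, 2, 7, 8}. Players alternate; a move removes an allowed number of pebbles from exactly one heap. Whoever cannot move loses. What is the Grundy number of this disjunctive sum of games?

0

Heap A, S = {1, 2, 5, 9}:
n :  0  1  2  3  4  5  6  7  8  9 10 11 12 13 14 15 16 17 18 19 20 21
G :  0  1  2  0  1  2  0  1  2  3  0  1  2  0  1  2  0  1  2  3  0  1
G_A(21) = 1.
Heap B, S = {1, 2, 7, 8}:
G(0) = 0
G(1) = mex{0} = 1
G(2) = mex{1,0} = 2
G(3) = mex{2,1} = 0
G(4) = mex{0,2} = 1
G(5) = mex{1,0} = 2
G(6) = mex{2,1} = 0
G(7) = mex{0,2,0} = 1
G(8) = mex{1,0,1,0} = 2
G(9) = mex{2,1,2,1} = 0
G(10) = mex{0,2,0,2} = 1
G(11) = mex{1,0,1,0} = 2
G(12) = mex{2,1,2,1} = 0
G(13) = mex{0,2,0,2} = 1
G(14) = mex{1,0,1,0} = 2
G(15) = mex{2,1,2,1} = 0
G(16) = mex{0,2,0,2} = 1
G_B(16) = 1.
Combined Grundy value = 1 ⊕ 1 = 0.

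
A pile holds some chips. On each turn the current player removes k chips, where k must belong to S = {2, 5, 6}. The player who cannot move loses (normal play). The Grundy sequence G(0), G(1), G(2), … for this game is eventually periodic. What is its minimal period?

11

n :  0  1  2  3  4  5  6  7  8  9 10 11 12 13 14 15 16 17 18 19 20 21 22 23
G :  0  0  1  1  0  2  1  3  0  2  1  0  0  1  1  0  2  1  3  0  2  1  0  0
G(n+11) = G(n) holds for n = 0,…,5 (a full window of length max(S) = 6), so the sequence is purely periodic with period 11.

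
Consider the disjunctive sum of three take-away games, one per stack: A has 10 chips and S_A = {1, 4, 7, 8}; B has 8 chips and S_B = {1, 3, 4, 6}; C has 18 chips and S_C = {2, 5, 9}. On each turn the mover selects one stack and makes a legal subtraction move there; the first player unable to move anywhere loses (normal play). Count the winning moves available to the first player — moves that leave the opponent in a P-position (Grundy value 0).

3

Stack A, S = {1, 4, 7, 8}:
n :  0  1  2  3  4  5  6  7  8  9 10
G :  0  1  0  1  2  0  1  2  3  2  3
G_A(10) = 3.
Stack B, S = {1, 3, 4, 6}:
G(0) = 0
G(1) = mex{0} = 1
G(2) = mex{1} = 0
G(3) = mex{0,0} = 1
G(4) = mex{1,1,0} = 2
G(5) = mex{2,0,1} = 3
G(6) = mex{3,1,0,0} = 2
G(7) = mex{2,2,1,1} = 0
G(8) = mex{0,3,2,0} = 1
G_B(8) = 1.
Stack C, S = {2, 5, 9}:
G(0) = 0
G(1) = mex{} = 0
G(2) = mex{0} = 1
G(3) = mex{0} = 1
G(4) = mex{1} = 0
G(5) = mex{1,0} = 2
G(6) = mex{0,0} = 1
G(7) = mex{2,1} = 0
G(8) = mex{1,1} = 0
G(9) = mex{0,0,0} = 1
G(10) = mex{0,2,0} = 1
G(11) = mex{1,1,1} = 0
G(12) = mex{1,0,1} = 2
G(13) = mex{0,0,0} = 1
G(14) = mex{2,1,2} = 0
G(15) = mex{1,1,1} = 0
G(16) = mex{0,0,0} = 1
G(17) = mex{0,2,0} = 1
G(18) = mex{1,1,1} = 0
G_C(18) = 0.
Combined Grundy value = 3 ⊕ 1 ⊕ 0 = 2.
A winning move leaves total XOR = 0, i.e. changes one component's Grundy value g to g ⊕ X where X is the current total.
Stack A: need g' = 3⊕2 = 1. Options: 10−1→G=2, 10−4→G=1, 10−7→G=1, 10−8→G=0. Hits: 2.
Stack B: need g' = 1⊕2 = 3. Options: 8−1→G=0, 8−3→G=3, 8−4→G=2, 8−6→G=0. Hits: 1.
Stack C: need g' = 0⊕2 = 2. Options: 18−2→G=1, 18−5→G=1, 18−9→G=1. Hits: 0.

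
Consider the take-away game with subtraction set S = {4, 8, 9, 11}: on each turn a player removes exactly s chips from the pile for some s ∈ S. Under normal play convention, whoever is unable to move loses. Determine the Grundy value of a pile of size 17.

G(0) = 0
G(1) = mex{} = 0
G(2) = mex{} = 0
G(3) = mex{} = 0
G(4) = mex{0} = 1
G(5) = mex{0} = 1
G(6) = mex{0} = 1
G(7) = mex{0} = 1
G(8) = mex{1,0} = 2
G(9) = mex{1,0,0} = 2
G(10) = mex{1,0,0} = 2
G(11) = mex{1,0,0,0} = 2
G(12) = mex{2,1,0,0} = 3
G(13) = mex{2,1,1,0} = 3
G(14) = mex{2,1,1,0} = 3
G(15) = mex{2,1,1,1} = 0
G(16) = mex{3,2,1,1} = 0
G(17) = mex{3,2,2,1} = 0

0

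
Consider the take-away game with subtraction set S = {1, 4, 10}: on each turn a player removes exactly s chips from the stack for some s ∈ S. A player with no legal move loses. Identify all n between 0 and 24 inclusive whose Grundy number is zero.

n :  0  1  2  3  4  5  6  7  8  9 10 11 12 13 14 15 16 17 18 19 20 21 22 23 24
G :  0  1  0  1  2  0  1  0  1  2  3  2  3  0  1  3  0  1  0  1  2  0  1  2  0
P-positions are exactly the n with G(n) = 0.

0, 2, 5, 7, 13, 16, 18, 21, 24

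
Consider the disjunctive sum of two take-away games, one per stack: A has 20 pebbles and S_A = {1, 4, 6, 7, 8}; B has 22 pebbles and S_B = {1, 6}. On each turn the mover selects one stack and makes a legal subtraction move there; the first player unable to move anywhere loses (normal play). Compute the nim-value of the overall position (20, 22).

0

Stack A, S = {1, 4, 6, 7, 8}:
G(0) = 0
G(1) = mex{0} = 1
G(2) = mex{1} = 0
G(3) = mex{0} = 1
G(4) = mex{1,0} = 2
G(5) = mex{2,1} = 0
G(6) = mex{0,0,0} = 1
G(7) = mex{1,1,1,0} = 2
G(8) = mex{2,2,0,1,0} = 3
G(9) = mex{3,0,1,0,1} = 2
G(10) = mex{2,1,2,1,0} = 3
G(11) = mex{3,2,0,2,1} = 4
G(12) = mex{4,3,1,0,2} = 5
G(13) = mex{5,2,2,1,0} = 3
G(14) = mex{3,3,3,2,1} = 0
G(15) = mex{0,4,2,3,2} = 1
G(16) = mex{1,5,3,2,3} = 0
G(17) = mex{0,3,4,3,2} = 1
G(18) = mex{1,0,5,4,3} = 2
G(19) = mex{2,1,3,5,4} = 0
G(20) = mex{0,0,0,3,5} = 1
G_A(20) = 1.
Stack B, S = {1, 6}:
G(0) = 0
G(1) = mex{0} = 1
G(2) = mex{1} = 0
G(3) = mex{0} = 1
G(4) = mex{1} = 0
G(5) = mex{0} = 1
G(6) = mex{1,0} = 2
G(7) = mex{2,1} = 0
G(8) = mex{0,0} = 1
G(9) = mex{1,1} = 0
G(10) = mex{0,0} = 1
G(11) = mex{1,1} = 0
G(12) = mex{0,2} = 1
G(13) = mex{1,0} = 2
G(14) = mex{2,1} = 0
G(15) = mex{0,0} = 1
G(16) = mex{1,1} = 0
G(17) = mex{0,0} = 1
G(18) = mex{1,1} = 0
G(19) = mex{0,2} = 1
G(20) = mex{1,0} = 2
G(21) = mex{2,1} = 0
G(22) = mex{0,0} = 1
G_B(22) = 1.
Combined Grundy value = 1 ⊕ 1 = 0.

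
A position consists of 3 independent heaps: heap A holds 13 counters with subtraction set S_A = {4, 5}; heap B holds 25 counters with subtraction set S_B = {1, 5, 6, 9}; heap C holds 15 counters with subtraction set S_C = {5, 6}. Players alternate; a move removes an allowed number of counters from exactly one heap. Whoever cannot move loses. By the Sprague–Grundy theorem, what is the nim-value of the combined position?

Heap A, S = {4, 5}:
n :  0  1  2  3  4  5  6  7  8  9 10 11 12 13
G :  0  0  0  0  1  1  1  1  2  0  0  0  0  1
G_A(13) = 1.
Heap B, S = {1, 5, 6, 9}:
n :  0  1  2  3  4  5  6  7  8  9 10 11 12 13 14 15 16 17 18 19 20 21 22 23 24 25
G :  0  1  0  1  0  1  2  3  2  3  2  3  0  1  0  1  0  1  2  3  2  3  2  3  0  1
G_B(25) = 1.
Heap C, S = {5, 6}:
G(0) = 0
G(1) = mex{} = 0
G(2) = mex{} = 0
G(3) = mex{} = 0
G(4) = mex{} = 0
G(5) = mex{0} = 1
G(6) = mex{0,0} = 1
G(7) = mex{0,0} = 1
G(8) = mex{0,0} = 1
G(9) = mex{0,0} = 1
G(10) = mex{1,0} = 2
G(11) = mex{1,1} = 0
G(12) = mex{1,1} = 0
G(13) = mex{1,1} = 0
G(14) = mex{1,1} = 0
G(15) = mex{2,1} = 0
G_C(15) = 0.
Combined Grundy value = 1 ⊕ 1 ⊕ 0 = 0.

0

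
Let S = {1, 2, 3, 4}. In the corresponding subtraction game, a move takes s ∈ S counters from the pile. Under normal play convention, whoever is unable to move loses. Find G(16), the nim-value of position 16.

G(0) = 0
G(1) = mex{0} = 1
G(2) = mex{1,0} = 2
G(3) = mex{2,1,0} = 3
G(4) = mex{3,2,1,0} = 4
G(5) = mex{4,3,2,1} = 0
G(6) = mex{0,4,3,2} = 1
G(7) = mex{1,0,4,3} = 2
G(8) = mex{2,1,0,4} = 3
G(9) = mex{3,2,1,0} = 4
G(10) = mex{4,3,2,1} = 0
G(11) = mex{0,4,3,2} = 1
G(12) = mex{1,0,4,3} = 2
G(13) = mex{2,1,0,4} = 3
G(14) = mex{3,2,1,0} = 4
G(15) = mex{4,3,2,1} = 0
G(16) = mex{0,4,3,2} = 1

1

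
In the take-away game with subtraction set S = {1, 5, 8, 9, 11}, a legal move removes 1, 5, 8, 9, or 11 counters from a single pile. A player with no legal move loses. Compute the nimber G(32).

0

n :  0  1  2  3  4  5  6  7  8  9 10 11 12 13 14 15 16 17 18 19 20 21 22 23 24 25 26 27 28 29 30 31 32
G :  0  1  0  1  0  1  0  1  2  3  2  3  2  3  2  3  0  1  0  1  0  1  0  1  2  3  2  3  2  3  2  3  0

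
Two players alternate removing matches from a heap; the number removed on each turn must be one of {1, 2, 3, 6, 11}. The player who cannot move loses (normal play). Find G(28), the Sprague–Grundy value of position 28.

n :  0  1  2  3  4  5  6  7  8  9 10 11 12 13 14 15 16 17 18 19 20 21 22 23 24 25 26 27 28
G :  0  1  2  3  0  1  2  3  0  1  2  3  0  1  2  3  0  1  2  3  0  1  2  3  0  1  2  3  0

0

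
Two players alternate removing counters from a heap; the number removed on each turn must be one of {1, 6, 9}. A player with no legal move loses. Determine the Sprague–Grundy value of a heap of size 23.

n :  0  1  2  3  4  5  6  7  8  9 10 11 12 13 14 15 16 17 18 19 20 21 22 23
G :  0  1  0  1  0  1  2  0  1  2  3  2  0  1  0  1  2  0  1  0  1  2  0  1

1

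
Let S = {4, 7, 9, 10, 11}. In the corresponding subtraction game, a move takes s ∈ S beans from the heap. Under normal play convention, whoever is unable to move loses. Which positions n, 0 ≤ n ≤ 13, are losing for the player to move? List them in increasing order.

0, 1, 2, 3

n :  0  1  2  3  4  5  6  7  8  9 10 11 12 13
G :  0  0  0  0  1  1  1  1  2  2  2  2  3  3
P-positions are exactly the n with G(n) = 0.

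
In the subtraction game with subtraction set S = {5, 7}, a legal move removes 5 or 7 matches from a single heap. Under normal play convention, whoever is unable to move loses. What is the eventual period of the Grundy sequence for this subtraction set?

n :  0  1  2  3  4  5  6  7  8  9 10 11 12 13 14 15 16 17 18 19 20 21 22 23 24 25
G :  0  0  0  0  0  1  1  1  1  1  2  2  0  0  0  0  0  1  1  1  1  1  2  2  0  0
G(n+12) = G(n) holds for n = 0,…,6 (a full window of length max(S) = 7), so the sequence is purely periodic with period 12.

12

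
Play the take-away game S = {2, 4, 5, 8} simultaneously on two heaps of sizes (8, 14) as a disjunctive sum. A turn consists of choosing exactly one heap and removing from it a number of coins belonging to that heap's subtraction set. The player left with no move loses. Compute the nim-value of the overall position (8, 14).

All heaps use S = {2, 4, 5, 8}:
G(0) = 0
G(1) = mex{} = 0
G(2) = mex{0} = 1
G(3) = mex{0} = 1
G(4) = mex{1,0} = 2
G(5) = mex{1,0,0} = 2
G(6) = mex{2,1,0} = 3
G(7) = mex{2,1,1} = 0
G(8) = mex{3,2,1,0} = 4
G(9) = mex{0,2,2,0} = 1
G(10) = mex{4,3,2,1} = 0
G(11) = mex{1,0,3,1} = 2
G(12) = mex{0,4,0,2} = 1
G(13) = mex{2,1,4,2} = 0
G(14) = mex{1,0,1,3} = 2
Heap A: G(8) = 4.
Heap B: G(14) = 2.
Combined Grundy value = 4 ⊕ 2 = 6.

6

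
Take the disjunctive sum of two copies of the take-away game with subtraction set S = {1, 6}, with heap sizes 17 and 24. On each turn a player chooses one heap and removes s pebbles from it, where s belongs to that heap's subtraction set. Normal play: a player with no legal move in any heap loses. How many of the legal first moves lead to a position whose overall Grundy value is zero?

0

All heaps use S = {1, 6}:
n :  0  1  2  3  4  5  6  7  8  9 10 11 12 13 14 15 16 17 18 19 20 21 22 23 24
G :  0  1  0  1  0  1  2  0  1  0  1  0  1  2  0  1  0  1  0  1  2  0  1  0  1
Heap A: G(17) = 1.
Heap B: G(24) = 1.
Combined Grundy value = 1 ⊕ 1 = 0.
A winning move leaves total XOR = 0, i.e. changes one component's Grundy value g to g ⊕ X where X is the current total.
Heap A: target g' = 1⊕0 = 1, but every legal move changes the Grundy value (mex property), so 0 moves.
Heap B: target g' = 1⊕0 = 1, but every legal move changes the Grundy value (mex property), so 0 moves.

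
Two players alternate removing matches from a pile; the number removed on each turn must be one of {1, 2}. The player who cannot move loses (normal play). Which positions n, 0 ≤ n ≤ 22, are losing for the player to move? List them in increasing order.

n :  0  1  2  3  4  5  6  7  8  9 10 11 12 13 14 15 16 17 18 19 20 21 22
G :  0  1  2  0  1  2  0  1  2  0  1  2  0  1  2  0  1  2  0  1  2  0  1
P-positions are exactly the n with G(n) = 0.

0, 3, 6, 9, 12, 15, 18, 21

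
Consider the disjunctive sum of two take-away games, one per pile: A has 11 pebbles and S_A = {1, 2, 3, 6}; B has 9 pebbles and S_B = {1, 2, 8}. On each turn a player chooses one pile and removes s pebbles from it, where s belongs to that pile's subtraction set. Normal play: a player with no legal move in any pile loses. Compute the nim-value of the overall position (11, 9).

3

Pile A, S = {1, 2, 3, 6}:
G(0) = 0
G(1) = mex{0} = 1
G(2) = mex{1,0} = 2
G(3) = mex{2,1,0} = 3
G(4) = mex{3,2,1} = 0
G(5) = mex{0,3,2} = 1
G(6) = mex{1,0,3,0} = 2
G(7) = mex{2,1,0,1} = 3
G(8) = mex{3,2,1,2} = 0
G(9) = mex{0,3,2,3} = 1
G(10) = mex{1,0,3,0} = 2
G(11) = mex{2,1,0,1} = 3
G_A(11) = 3.
Pile B, S = {1, 2, 8}:
G(0) = 0
G(1) = mex{0} = 1
G(2) = mex{1,0} = 2
G(3) = mex{2,1} = 0
G(4) = mex{0,2} = 1
G(5) = mex{1,0} = 2
G(6) = mex{2,1} = 0
G(7) = mex{0,2} = 1
G(8) = mex{1,0,0} = 2
G(9) = mex{2,1,1} = 0
G_B(9) = 0.
Combined Grundy value = 3 ⊕ 0 = 3.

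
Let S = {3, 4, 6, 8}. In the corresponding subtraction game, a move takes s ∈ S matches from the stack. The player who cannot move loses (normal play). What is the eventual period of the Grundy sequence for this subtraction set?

11

G(0) = 0
G(1) = mex{} = 0
G(2) = mex{} = 0
G(3) = mex{0} = 1
G(4) = mex{0,0} = 1
G(5) = mex{0,0} = 1
G(6) = mex{1,0,0} = 2
G(7) = mex{1,1,0} = 2
G(8) = mex{1,1,0,0} = 2
G(9) = mex{2,1,1,0} = 3
G(10) = mex{2,2,1,0} = 3
G(11) = mex{2,2,1,1} = 0
G(12) = mex{3,2,2,1} = 0
G(13) = mex{3,3,2,1} = 0
G(14) = mex{0,3,2,2} = 1
G(15) = mex{0,0,3,2} = 1
G(16) = mex{0,0,3,2} = 1
G(17) = mex{1,0,0,3} = 2
G(18) = mex{1,1,0,3} = 2
G(19) = mex{1,1,0,0} = 2
G(20) = mex{2,1,1,0} = 3
G(21) = mex{2,2,1,0} = 3
G(22) = mex{2,2,1,1} = 0
G(23) = mex{3,2,2,1} = 0
G(n+11) = G(n) holds for n = 0,…,7 (a full window of length max(S) = 8), so the sequence is purely periodic with period 11.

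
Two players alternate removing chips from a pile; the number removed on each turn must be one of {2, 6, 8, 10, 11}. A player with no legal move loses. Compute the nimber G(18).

0

G(0) = 0
G(1) = mex{} = 0
G(2) = mex{0} = 1
G(3) = mex{0} = 1
G(4) = mex{1} = 0
G(5) = mex{1} = 0
G(6) = mex{0,0} = 1
G(7) = mex{0,0} = 1
G(8) = mex{1,1,0} = 2
G(9) = mex{1,1,0} = 2
G(10) = mex{2,0,1,0} = 3
G(11) = mex{2,0,1,0,0} = 3
G(12) = mex{3,1,0,1,0} = 2
G(13) = mex{3,1,0,1,1} = 2
G(14) = mex{2,2,1,0,1} = 3
G(15) = mex{2,2,1,0,0} = 3
G(16) = mex{3,3,2,1,0} = 4
G(17) = mex{3,3,2,1,1} = 0
G(18) = mex{4,2,3,2,1} = 0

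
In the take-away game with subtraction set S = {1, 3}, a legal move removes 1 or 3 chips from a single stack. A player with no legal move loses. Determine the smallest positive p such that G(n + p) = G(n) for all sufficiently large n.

G(0) = 0
G(1) = mex{0} = 1
G(2) = mex{1} = 0
G(3) = mex{0,0} = 1
G(4) = mex{1,1} = 0
G(5) = mex{0,0} = 1
G(6) = mex{1,1} = 0
G(7) = mex{0,0} = 1
G(8) = mex{1,1} = 0
G(9) = mex{0,0} = 1
G(10) = mex{1,1} = 0
G(11) = mex{0,0} = 1
G(12) = mex{1,1} = 0
G(13) = mex{0,0} = 1
G(14) = mex{1,1} = 0
G(n+2) = G(n) holds for n = 0,…,2 (a full window of length max(S) = 3), so the sequence is purely periodic with period 2.

2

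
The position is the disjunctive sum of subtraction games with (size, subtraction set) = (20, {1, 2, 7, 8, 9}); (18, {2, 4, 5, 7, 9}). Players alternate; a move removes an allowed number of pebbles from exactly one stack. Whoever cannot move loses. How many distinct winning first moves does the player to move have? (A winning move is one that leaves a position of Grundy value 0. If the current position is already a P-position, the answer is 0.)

Stack A, S = {1, 2, 7, 8, 9}:
n :  0  1  2  3  4  5  6  7  8  9 10 11 12 13 14 15 16 17 18 19 20
G :  0  1  2  0  1  2  0  1  2  3  4  5  3  4  5  3  0  1  2  0  1
G_A(20) = 1.
Stack B, S = {2, 4, 5, 7, 9}:
G(0) = 0
G(1) = mex{} = 0
G(2) = mex{0} = 1
G(3) = mex{0} = 1
G(4) = mex{1,0} = 2
G(5) = mex{1,0,0} = 2
G(6) = mex{2,1,0} = 3
G(7) = mex{2,1,1,0} = 3
G(8) = mex{3,2,1,0} = 4
G(9) = mex{3,2,2,1,0} = 4
G(10) = mex{4,3,2,1,0} = 5
G(11) = mex{4,3,3,2,1} = 0
G(12) = mex{5,4,3,2,1} = 0
G(13) = mex{0,4,4,3,2} = 1
G(14) = mex{0,5,4,3,2} = 1
G(15) = mex{1,0,5,4,3} = 2
G(16) = mex{1,0,0,4,3} = 2
G(17) = mex{2,1,0,5,4} = 3
G(18) = mex{2,1,1,0,4} = 3
G_B(18) = 3.
Combined Grundy value = 1 ⊕ 3 = 2.
A winning move leaves total XOR = 0, i.e. changes one component's Grundy value g to g ⊕ X where X is the current total.
Stack A: need g' = 1⊕2 = 3. Options: 20−1→G=0, 20−2→G=2, 20−7→G=4, 20−8→G=3, 20−9→G=5. Hits: 1.
Stack B: need g' = 3⊕2 = 1. Options: 18−2→G=2, 18−4→G=1, 18−5→G=1, 18−7→G=0, 18−9→G=4. Hits: 2.

3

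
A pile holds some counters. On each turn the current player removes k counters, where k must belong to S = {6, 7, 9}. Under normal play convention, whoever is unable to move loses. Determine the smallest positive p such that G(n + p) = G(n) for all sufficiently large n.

15

G(0) = 0
G(1) = mex{} = 0
G(2) = mex{} = 0
G(3) = mex{} = 0
G(4) = mex{} = 0
G(5) = mex{} = 0
G(6) = mex{0} = 1
G(7) = mex{0,0} = 1
G(8) = mex{0,0} = 1
G(9) = mex{0,0,0} = 1
G(10) = mex{0,0,0} = 1
G(11) = mex{0,0,0} = 1
G(12) = mex{1,0,0} = 2
G(13) = mex{1,1,0} = 2
G(14) = mex{1,1,0} = 2
G(15) = mex{1,1,1} = 0
G(16) = mex{1,1,1} = 0
G(17) = mex{1,1,1} = 0
G(18) = mex{2,1,1} = 0
G(19) = mex{2,2,1} = 0
G(20) = mex{2,2,1} = 0
G(21) = mex{0,2,2} = 1
G(22) = mex{0,0,2} = 1
G(23) = mex{0,0,2} = 1
G(24) = mex{0,0,0} = 1
G(25) = mex{0,0,0} = 1
G(26) = mex{0,0,0} = 1
G(27) = mex{1,0,0} = 2
G(28) = mex{1,1,0} = 2
G(29) = mex{1,1,0} = 2
G(30) = mex{1,1,1} = 0
G(31) = mex{1,1,1} = 0
G(n+15) = G(n) holds for n = 0,…,8 (a full window of length max(S) = 9), so the sequence is purely periodic with period 15.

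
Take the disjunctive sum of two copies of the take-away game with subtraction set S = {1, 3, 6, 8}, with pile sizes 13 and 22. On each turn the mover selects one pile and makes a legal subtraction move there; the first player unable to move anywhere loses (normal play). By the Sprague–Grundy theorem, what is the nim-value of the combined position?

0

All piles use S = {1, 3, 6, 8}:
n :  0  1  2  3  4  5  6  7  8  9 10 11 12 13 14 15 16 17 18 19 20 21 22
G :  0  1  0  1  0  1  2  3  2  0  1  0  1  0  1  2  3  2  0  1  0  1  0
Pile A: G(13) = 0.
Pile B: G(22) = 0.
Combined Grundy value = 0 ⊕ 0 = 0.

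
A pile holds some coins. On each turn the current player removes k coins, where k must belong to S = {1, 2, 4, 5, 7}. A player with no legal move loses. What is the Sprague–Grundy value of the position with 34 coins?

n :  0  1  2  3  4  5  6  7  8  9 10 11 12 13 14 15 16 17 18 19 20 21 22 23 24 25 26 27 28 29 30 31 32 33 34
G :  0  1  2  0  1  2  0  1  2  0  1  2  0  1  2  0  1  2  0  1  2  0  1  2  0  1  2  0  1  2  0  1  2  0  1

1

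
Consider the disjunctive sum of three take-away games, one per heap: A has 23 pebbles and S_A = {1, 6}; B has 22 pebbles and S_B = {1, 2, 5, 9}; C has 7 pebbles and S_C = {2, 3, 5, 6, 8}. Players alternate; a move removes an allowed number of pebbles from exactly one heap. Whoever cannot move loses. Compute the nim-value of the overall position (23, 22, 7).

Heap A, S = {1, 6}:
n :  0  1  2  3  4  5  6  7  8  9 10 11 12 13 14 15 16 17 18 19 20 21 22 23
G :  0  1  0  1  0  1  2  0  1  0  1  0  1  2  0  1  0  1  0  1  2  0  1  0
G_A(23) = 0.
Heap B, S = {1, 2, 5, 9}:
G(0) = 0
G(1) = mex{0} = 1
G(2) = mex{1,0} = 2
G(3) = mex{2,1} = 0
G(4) = mex{0,2} = 1
G(5) = mex{1,0,0} = 2
G(6) = mex{2,1,1} = 0
G(7) = mex{0,2,2} = 1
G(8) = mex{1,0,0} = 2
G(9) = mex{2,1,1,0} = 3
G(10) = mex{3,2,2,1} = 0
G(11) = mex{0,3,0,2} = 1
G(12) = mex{1,0,1,0} = 2
G(13) = mex{2,1,2,1} = 0
G(14) = mex{0,2,3,2} = 1
G(15) = mex{1,0,0,0} = 2
G(16) = mex{2,1,1,1} = 0
G(17) = mex{0,2,2,2} = 1
G(18) = mex{1,0,0,3} = 2
G(19) = mex{2,1,1,0} = 3
G(20) = mex{3,2,2,1} = 0
G(21) = mex{0,3,0,2} = 1
G(22) = mex{1,0,1,0} = 2
G_B(22) = 2.
Heap C, S = {2, 3, 5, 6, 8}:
n : 0 1 2 3 4 5 6 7
G : 0 0 1 1 2 2 3 3
G_C(7) = 3.
Combined Grundy value = 0 ⊕ 2 ⊕ 3 = 1.

1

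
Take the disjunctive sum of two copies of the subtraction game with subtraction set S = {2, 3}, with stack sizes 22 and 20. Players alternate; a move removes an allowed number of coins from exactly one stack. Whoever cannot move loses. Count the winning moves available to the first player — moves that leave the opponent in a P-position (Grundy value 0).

3

All stacks use S = {2, 3}:
G(0) = 0
G(1) = mex{} = 0
G(2) = mex{0} = 1
G(3) = mex{0,0} = 1
G(4) = mex{1,0} = 2
G(5) = mex{1,1} = 0
G(6) = mex{2,1} = 0
G(7) = mex{0,2} = 1
G(8) = mex{0,0} = 1
G(9) = mex{1,0} = 2
G(10) = mex{1,1} = 0
G(11) = mex{2,1} = 0
G(12) = mex{0,2} = 1
G(13) = mex{0,0} = 1
G(14) = mex{1,0} = 2
G(15) = mex{1,1} = 0
G(16) = mex{2,1} = 0
G(17) = mex{0,2} = 1
G(18) = mex{0,0} = 1
G(19) = mex{1,0} = 2
G(20) = mex{1,1} = 0
G(21) = mex{2,1} = 0
G(22) = mex{0,2} = 1
Stack A: G(22) = 1.
Stack B: G(20) = 0.
Combined Grundy value = 1 ⊕ 0 = 1.
A winning move leaves total XOR = 0, i.e. changes one component's Grundy value g to g ⊕ X where X is the current total.
Stack A: need g' = 1⊕1 = 0. Options: 22−2→G=0, 22−3→G=2. Hits: 1.
Stack B: need g' = 0⊕1 = 1. Options: 20−2→G=1, 20−3→G=1. Hits: 2.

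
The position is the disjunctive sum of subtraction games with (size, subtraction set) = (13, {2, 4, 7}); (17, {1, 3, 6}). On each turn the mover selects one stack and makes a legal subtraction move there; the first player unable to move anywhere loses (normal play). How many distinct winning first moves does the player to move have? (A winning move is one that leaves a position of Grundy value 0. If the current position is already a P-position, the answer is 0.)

Stack A, S = {2, 4, 7}:
G(0) = 0
G(1) = mex{} = 0
G(2) = mex{0} = 1
G(3) = mex{0} = 1
G(4) = mex{1,0} = 2
G(5) = mex{1,0} = 2
G(6) = mex{2,1} = 0
G(7) = mex{2,1,0} = 3
G(8) = mex{0,2,0} = 1
G(9) = mex{3,2,1} = 0
G(10) = mex{1,0,1} = 2
G(11) = mex{0,3,2} = 1
G(12) = mex{2,1,2} = 0
G(13) = mex{1,0,0} = 2
G_A(13) = 2.
Stack B, S = {1, 3, 6}:
G(0) = 0
G(1) = mex{0} = 1
G(2) = mex{1} = 0
G(3) = mex{0,0} = 1
G(4) = mex{1,1} = 0
G(5) = mex{0,0} = 1
G(6) = mex{1,1,0} = 2
G(7) = mex{2,0,1} = 3
G(8) = mex{3,1,0} = 2
G(9) = mex{2,2,1} = 0
G(10) = mex{0,3,0} = 1
G(11) = mex{1,2,1} = 0
G(12) = mex{0,0,2} = 1
G(13) = mex{1,1,3} = 0
G(14) = mex{0,0,2} = 1
G(15) = mex{1,1,0} = 2
G(16) = mex{2,0,1} = 3
G(17) = mex{3,1,0} = 2
G_B(17) = 2.
Combined Grundy value = 2 ⊕ 2 = 0.
A winning move leaves total XOR = 0, i.e. changes one component's Grundy value g to g ⊕ X where X is the current total.
Stack A: target g' = 2⊕0 = 2, but every legal move changes the Grundy value (mex property), so 0 moves.
Stack B: target g' = 2⊕0 = 2, but every legal move changes the Grundy value (mex property), so 0 moves.

0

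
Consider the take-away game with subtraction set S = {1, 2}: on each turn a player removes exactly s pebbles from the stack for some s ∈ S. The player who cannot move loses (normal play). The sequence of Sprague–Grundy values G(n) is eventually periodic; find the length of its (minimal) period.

n :  0  1  2  3  4  5  6  7  8  9 10 11 12 13 14
G :  0  1  2  0  1  2  0  1  2  0  1  2  0  1  2
G(n+3) = G(n) holds for n = 0,…,1 (a full window of length max(S) = 2), so the sequence is purely periodic with period 3.

3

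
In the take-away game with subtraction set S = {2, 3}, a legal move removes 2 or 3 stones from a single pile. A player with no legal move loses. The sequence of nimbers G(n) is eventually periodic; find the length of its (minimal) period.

5

G(0) = 0
G(1) = mex{} = 0
G(2) = mex{0} = 1
G(3) = mex{0,0} = 1
G(4) = mex{1,0} = 2
G(5) = mex{1,1} = 0
G(6) = mex{2,1} = 0
G(7) = mex{0,2} = 1
G(8) = mex{0,0} = 1
G(9) = mex{1,0} = 2
G(10) = mex{1,1} = 0
G(11) = mex{2,1} = 0
G(12) = mex{0,2} = 1
G(13) = mex{0,0} = 1
G(14) = mex{1,0} = 2
G(n+5) = G(n) holds for n = 0,…,2 (a full window of length max(S) = 3), so the sequence is purely periodic with period 5.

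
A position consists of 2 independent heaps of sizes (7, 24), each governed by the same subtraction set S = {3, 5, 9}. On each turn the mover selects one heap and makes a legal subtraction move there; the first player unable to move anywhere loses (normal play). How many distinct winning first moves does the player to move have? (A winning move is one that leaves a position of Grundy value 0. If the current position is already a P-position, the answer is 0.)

All heaps use S = {3, 5, 9}:
n :  0  1  2  3  4  5  6  7  8  9 10 11 12 13 14 15 16 17 18 19 20 21 22 23 24
G :  0  0  0  1  1  1  2  2  0  3  3  1  0  2  0  1  0  1  0  1  0  1  0  1  0
Heap A: G(7) = 2.
Heap B: G(24) = 0.
Combined Grundy value = 2 ⊕ 0 = 2.
A winning move leaves total XOR = 0, i.e. changes one component's Grundy value g to g ⊕ X where X is the current total.
Heap A: need g' = 2⊕2 = 0. Options: 7−3→G=1, 7−5→G=0. Hits: 1.
Heap B: need g' = 0⊕2 = 2. Options: 24−3→G=1, 24−5→G=1, 24−9→G=1. Hits: 0.

1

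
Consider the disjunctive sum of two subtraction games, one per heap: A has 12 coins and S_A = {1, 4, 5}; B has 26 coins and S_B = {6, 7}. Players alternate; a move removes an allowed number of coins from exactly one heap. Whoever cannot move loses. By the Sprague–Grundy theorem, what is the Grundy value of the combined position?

Heap A, S = {1, 4, 5}:
G(0) = 0
G(1) = mex{0} = 1
G(2) = mex{1} = 0
G(3) = mex{0} = 1
G(4) = mex{1,0} = 2
G(5) = mex{2,1,0} = 3
G(6) = mex{3,0,1} = 2
G(7) = mex{2,1,0} = 3
G(8) = mex{3,2,1} = 0
G(9) = mex{0,3,2} = 1
G(10) = mex{1,2,3} = 0
G(11) = mex{0,3,2} = 1
G(12) = mex{1,0,3} = 2
G_A(12) = 2.
Heap B, S = {6, 7}:
n :  0  1  2  3  4  5  6  7  8  9 10 11 12 13 14 15 16 17 18 19 20 21 22 23 24 25 26
G :  0  0  0  0  0  0  1  1  1  1  1  1  2  0  0  0  0  0  0  1  1  1  1  1  1  2  0
G_B(26) = 0.
Combined Grundy value = 2 ⊕ 0 = 2.

2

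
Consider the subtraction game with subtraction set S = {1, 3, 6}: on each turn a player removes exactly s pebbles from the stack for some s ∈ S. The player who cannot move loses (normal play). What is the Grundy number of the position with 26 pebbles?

2

n :  0  1  2  3  4  5  6  7  8  9 10 11 12 13 14 15 16 17 18 19 20 21 22 23 24 25 26
G :  0  1  0  1  0  1  2  3  2  0  1  0  1  0  1  2  3  2  0  1  0  1  0  1  2  3  2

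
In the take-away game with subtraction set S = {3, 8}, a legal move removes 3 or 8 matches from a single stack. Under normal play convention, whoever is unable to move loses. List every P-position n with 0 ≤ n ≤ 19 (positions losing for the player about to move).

n :  0  1  2  3  4  5  6  7  8  9 10 11 12 13 14 15 16 17 18 19
G :  0  0  0  1  1  1  0  0  2  1  1  0  0  0  1  1  1  0  0  2
P-positions are exactly the n with G(n) = 0.

0, 1, 2, 6, 7, 11, 12, 13, 17, 18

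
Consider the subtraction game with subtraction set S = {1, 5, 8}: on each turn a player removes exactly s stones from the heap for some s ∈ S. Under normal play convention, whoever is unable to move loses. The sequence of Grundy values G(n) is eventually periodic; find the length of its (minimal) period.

13

n :  0  1  2  3  4  5  6  7  8  9 10 11 12 13 14 15 16 17 18 19 20 21 22 23 24 25 26 27
G :  0  1  0  1  0  1  0  1  2  3  2  3  2  0  1  0  1  0  1  0  1  2  3  2  3  2  0  1
G(n+13) = G(n) holds for n = 0,…,7 (a full window of length max(S) = 8), so the sequence is purely periodic with period 13.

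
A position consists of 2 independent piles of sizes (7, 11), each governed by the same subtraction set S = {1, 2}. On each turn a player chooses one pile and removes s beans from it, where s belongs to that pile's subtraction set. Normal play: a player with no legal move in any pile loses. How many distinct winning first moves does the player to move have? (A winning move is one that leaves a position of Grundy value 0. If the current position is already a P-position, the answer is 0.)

All piles use S = {1, 2}:
n :  0  1  2  3  4  5  6  7  8  9 10 11
G :  0  1  2  0  1  2  0  1  2  0  1  2
Pile A: G(7) = 1.
Pile B: G(11) = 2.
Combined Grundy value = 1 ⊕ 2 = 3.
A winning move leaves total XOR = 0, i.e. changes one component's Grundy value g to g ⊕ X where X is the current total.
Pile A: need g' = 1⊕3 = 2. Options: 7−1→G=0, 7−2→G=2. Hits: 1.
Pile B: need g' = 2⊕3 = 1. Options: 11−1→G=1, 11−2→G=0. Hits: 1.

2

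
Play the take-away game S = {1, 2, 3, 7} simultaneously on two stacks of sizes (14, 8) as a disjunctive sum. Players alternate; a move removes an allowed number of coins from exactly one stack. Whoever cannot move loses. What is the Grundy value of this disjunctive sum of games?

All stacks use S = {1, 2, 3, 7}:
n :  0  1  2  3  4  5  6  7  8  9 10 11 12 13 14
G :  0  1  2  3  0  1  2  3  0  1  2  3  0  1  2
Stack A: G(14) = 2.
Stack B: G(8) = 0.
Combined Grundy value = 2 ⊕ 0 = 2.

2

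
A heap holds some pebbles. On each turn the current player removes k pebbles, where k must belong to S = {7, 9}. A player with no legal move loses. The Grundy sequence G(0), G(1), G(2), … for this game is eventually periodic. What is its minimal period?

16

G(0) = 0
G(1) = mex{} = 0
G(2) = mex{} = 0
G(3) = mex{} = 0
G(4) = mex{} = 0
G(5) = mex{} = 0
G(6) = mex{} = 0
G(7) = mex{0} = 1
G(8) = mex{0} = 1
G(9) = mex{0,0} = 1
G(10) = mex{0,0} = 1
G(11) = mex{0,0} = 1
G(12) = mex{0,0} = 1
G(13) = mex{0,0} = 1
G(14) = mex{1,0} = 2
G(15) = mex{1,0} = 2
G(16) = mex{1,1} = 0
G(17) = mex{1,1} = 0
G(18) = mex{1,1} = 0
G(19) = mex{1,1} = 0
G(20) = mex{1,1} = 0
G(21) = mex{2,1} = 0
G(22) = mex{2,1} = 0
G(23) = mex{0,2} = 1
G(24) = mex{0,2} = 1
G(25) = mex{0,0} = 1
G(26) = mex{0,0} = 1
G(27) = mex{0,0} = 1
G(28) = mex{0,0} = 1
G(29) = mex{0,0} = 1
G(30) = mex{1,0} = 2
G(31) = mex{1,0} = 2
G(32) = mex{1,1} = 0
G(33) = mex{1,1} = 0
G(n+16) = G(n) holds for n = 0,…,8 (a full window of length max(S) = 9), so the sequence is purely periodic with period 16.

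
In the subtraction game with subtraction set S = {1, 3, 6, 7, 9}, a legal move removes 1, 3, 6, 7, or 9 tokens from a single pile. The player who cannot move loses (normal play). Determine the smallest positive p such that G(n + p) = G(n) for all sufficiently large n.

12

G(0) = 0
G(1) = mex{0} = 1
G(2) = mex{1} = 0
G(3) = mex{0,0} = 1
G(4) = mex{1,1} = 0
G(5) = mex{0,0} = 1
G(6) = mex{1,1,0} = 2
G(7) = mex{2,0,1,0} = 3
G(8) = mex{3,1,0,1} = 2
G(9) = mex{2,2,1,0,0} = 3
G(10) = mex{3,3,0,1,1} = 2
G(11) = mex{2,2,1,0,0} = 3
G(12) = mex{3,3,2,1,1} = 0
G(13) = mex{0,2,3,2,0} = 1
G(14) = mex{1,3,2,3,1} = 0
G(15) = mex{0,0,3,2,2} = 1
G(16) = mex{1,1,2,3,3} = 0
G(17) = mex{0,0,3,2,2} = 1
G(18) = mex{1,1,0,3,3} = 2
G(19) = mex{2,0,1,0,2} = 3
G(20) = mex{3,1,0,1,3} = 2
G(21) = mex{2,2,1,0,0} = 3
G(22) = mex{3,3,0,1,1} = 2
G(23) = mex{2,2,1,0,0} = 3
G(24) = mex{3,3,2,1,1} = 0
G(25) = mex{0,2,3,2,0} = 1
G(n+12) = G(n) holds for n = 0,…,8 (a full window of length max(S) = 9), so the sequence is purely periodic with period 12.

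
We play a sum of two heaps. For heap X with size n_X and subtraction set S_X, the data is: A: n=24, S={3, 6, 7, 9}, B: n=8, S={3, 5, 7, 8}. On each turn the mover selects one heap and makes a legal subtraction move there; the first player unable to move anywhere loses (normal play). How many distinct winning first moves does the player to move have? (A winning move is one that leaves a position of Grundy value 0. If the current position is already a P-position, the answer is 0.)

3

Heap A, S = {3, 6, 7, 9}:
G(0) = 0
G(1) = mex{} = 0
G(2) = mex{} = 0
G(3) = mex{0} = 1
G(4) = mex{0} = 1
G(5) = mex{0} = 1
G(6) = mex{1,0} = 2
G(7) = mex{1,0,0} = 2
G(8) = mex{1,0,0} = 2
G(9) = mex{2,1,0,0} = 3
G(10) = mex{2,1,1,0} = 3
G(11) = mex{2,1,1,0} = 3
G(12) = mex{3,2,1,1} = 0
G(13) = mex{3,2,2,1} = 0
G(14) = mex{3,2,2,1} = 0
G(15) = mex{0,3,2,2} = 1
G(16) = mex{0,3,3,2} = 1
G(17) = mex{0,3,3,2} = 1
G(18) = mex{1,0,3,3} = 2
G(19) = mex{1,0,0,3} = 2
G(20) = mex{1,0,0,3} = 2
G(21) = mex{2,1,0,0} = 3
G(22) = mex{2,1,1,0} = 3
G(23) = mex{2,1,1,0} = 3
G(24) = mex{3,2,1,1} = 0
G_A(24) = 0.
Heap B, S = {3, 5, 7, 8}:
G(0) = 0
G(1) = mex{} = 0
G(2) = mex{} = 0
G(3) = mex{0} = 1
G(4) = mex{0} = 1
G(5) = mex{0,0} = 1
G(6) = mex{1,0} = 2
G(7) = mex{1,0,0} = 2
G(8) = mex{1,1,0,0} = 2
G_B(8) = 2.
Combined Grundy value = 0 ⊕ 2 = 2.
A winning move leaves total XOR = 0, i.e. changes one component's Grundy value g to g ⊕ X where X is the current total.
Heap A: need g' = 0⊕2 = 2. Options: 24−3→G=3, 24−6→G=2, 24−7→G=1, 24−9→G=1. Hits: 1.
Heap B: need g' = 2⊕2 = 0. Options: 8−3→G=1, 8−5→G=1, 8−7→G=0, 8−8→G=0. Hits: 2.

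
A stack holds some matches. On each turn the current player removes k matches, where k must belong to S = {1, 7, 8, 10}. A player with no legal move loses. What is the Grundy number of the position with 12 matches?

G(0) = 0
G(1) = mex{0} = 1
G(2) = mex{1} = 0
G(3) = mex{0} = 1
G(4) = mex{1} = 0
G(5) = mex{0} = 1
G(6) = mex{1} = 0
G(7) = mex{0,0} = 1
G(8) = mex{1,1,0} = 2
G(9) = mex{2,0,1} = 3
G(10) = mex{3,1,0,0} = 2
G(11) = mex{2,0,1,1} = 3
G(12) = mex{3,1,0,0} = 2

2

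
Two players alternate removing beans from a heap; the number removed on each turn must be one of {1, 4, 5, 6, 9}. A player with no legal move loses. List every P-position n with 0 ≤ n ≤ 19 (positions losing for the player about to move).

G(0) = 0
G(1) = mex{0} = 1
G(2) = mex{1} = 0
G(3) = mex{0} = 1
G(4) = mex{1,0} = 2
G(5) = mex{2,1,0} = 3
G(6) = mex{3,0,1,0} = 2
G(7) = mex{2,1,0,1} = 3
G(8) = mex{3,2,1,0} = 4
G(9) = mex{4,3,2,1,0} = 5
G(10) = mex{5,2,3,2,1} = 0
G(11) = mex{0,3,2,3,0} = 1
G(12) = mex{1,4,3,2,1} = 0
G(13) = mex{0,5,4,3,2} = 1
G(14) = mex{1,0,5,4,3} = 2
G(15) = mex{2,1,0,5,2} = 3
G(16) = mex{3,0,1,0,3} = 2
G(17) = mex{2,1,0,1,4} = 3
G(18) = mex{3,2,1,0,5} = 4
G(19) = mex{4,3,2,1,0} = 5
P-positions are exactly the n with G(n) = 0.

0, 2, 10, 12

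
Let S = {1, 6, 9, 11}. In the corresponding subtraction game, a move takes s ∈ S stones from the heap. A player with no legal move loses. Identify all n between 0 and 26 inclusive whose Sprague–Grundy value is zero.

n :  0  1  2  3  4  5  6  7  8  9 10 11 12 13 14 15 16 17 18 19 20 21 22 23 24 25 26
G :  0  1  0  1  0  1  2  0  1  2  3  2  0  1  0  1  2  0  1  0  1  2  0  1  0  1  2
P-positions are exactly the n with G(n) = 0.

0, 2, 4, 7, 12, 14, 17, 19, 22, 24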